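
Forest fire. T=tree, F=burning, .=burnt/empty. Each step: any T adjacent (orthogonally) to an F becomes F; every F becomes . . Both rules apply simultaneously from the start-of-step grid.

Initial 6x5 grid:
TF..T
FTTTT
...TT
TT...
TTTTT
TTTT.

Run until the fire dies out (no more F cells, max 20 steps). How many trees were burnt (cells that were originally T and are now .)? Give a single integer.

Answer: 8

Derivation:
Step 1: +2 fires, +2 burnt (F count now 2)
Step 2: +1 fires, +2 burnt (F count now 1)
Step 3: +1 fires, +1 burnt (F count now 1)
Step 4: +2 fires, +1 burnt (F count now 2)
Step 5: +2 fires, +2 burnt (F count now 2)
Step 6: +0 fires, +2 burnt (F count now 0)
Fire out after step 6
Initially T: 19, now '.': 19
Total burnt (originally-T cells now '.'): 8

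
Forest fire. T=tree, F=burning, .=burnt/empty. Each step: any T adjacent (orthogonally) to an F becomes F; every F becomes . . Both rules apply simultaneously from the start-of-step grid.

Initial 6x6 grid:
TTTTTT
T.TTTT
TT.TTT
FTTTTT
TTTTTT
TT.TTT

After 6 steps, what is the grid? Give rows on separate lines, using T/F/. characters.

Step 1: 3 trees catch fire, 1 burn out
  TTTTTT
  T.TTTT
  FT.TTT
  .FTTTT
  FTTTTT
  TT.TTT
Step 2: 5 trees catch fire, 3 burn out
  TTTTTT
  F.TTTT
  .F.TTT
  ..FTTT
  .FTTTT
  FT.TTT
Step 3: 4 trees catch fire, 5 burn out
  FTTTTT
  ..TTTT
  ...TTT
  ...FTT
  ..FTTT
  .F.TTT
Step 4: 4 trees catch fire, 4 burn out
  .FTTTT
  ..TTTT
  ...FTT
  ....FT
  ...FTT
  ...TTT
Step 5: 6 trees catch fire, 4 burn out
  ..FTTT
  ..TFTT
  ....FT
  .....F
  ....FT
  ...FTT
Step 6: 6 trees catch fire, 6 burn out
  ...FTT
  ..F.FT
  .....F
  ......
  .....F
  ....FT

...FTT
..F.FT
.....F
......
.....F
....FT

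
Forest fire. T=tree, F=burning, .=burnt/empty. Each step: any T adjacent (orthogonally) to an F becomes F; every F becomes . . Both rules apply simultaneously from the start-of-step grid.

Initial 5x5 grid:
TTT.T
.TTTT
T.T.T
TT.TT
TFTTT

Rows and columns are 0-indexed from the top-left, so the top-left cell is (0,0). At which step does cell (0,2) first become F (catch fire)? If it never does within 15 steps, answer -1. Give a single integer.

Step 1: cell (0,2)='T' (+3 fires, +1 burnt)
Step 2: cell (0,2)='T' (+2 fires, +3 burnt)
Step 3: cell (0,2)='T' (+3 fires, +2 burnt)
Step 4: cell (0,2)='T' (+1 fires, +3 burnt)
Step 5: cell (0,2)='T' (+1 fires, +1 burnt)
Step 6: cell (0,2)='T' (+1 fires, +1 burnt)
Step 7: cell (0,2)='T' (+2 fires, +1 burnt)
Step 8: cell (0,2)='T' (+1 fires, +2 burnt)
Step 9: cell (0,2)='F' (+3 fires, +1 burnt)
  -> target ignites at step 9
Step 10: cell (0,2)='.' (+1 fires, +3 burnt)
Step 11: cell (0,2)='.' (+1 fires, +1 burnt)
Step 12: cell (0,2)='.' (+0 fires, +1 burnt)
  fire out at step 12

9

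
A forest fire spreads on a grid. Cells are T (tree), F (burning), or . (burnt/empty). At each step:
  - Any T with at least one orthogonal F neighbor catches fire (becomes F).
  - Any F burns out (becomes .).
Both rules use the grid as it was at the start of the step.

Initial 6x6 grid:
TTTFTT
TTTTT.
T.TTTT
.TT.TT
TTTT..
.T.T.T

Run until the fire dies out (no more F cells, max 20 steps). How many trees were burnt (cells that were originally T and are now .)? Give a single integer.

Step 1: +3 fires, +1 burnt (F count now 3)
Step 2: +5 fires, +3 burnt (F count now 5)
Step 3: +4 fires, +5 burnt (F count now 4)
Step 4: +4 fires, +4 burnt (F count now 4)
Step 5: +4 fires, +4 burnt (F count now 4)
Step 6: +2 fires, +4 burnt (F count now 2)
Step 7: +3 fires, +2 burnt (F count now 3)
Step 8: +0 fires, +3 burnt (F count now 0)
Fire out after step 8
Initially T: 26, now '.': 35
Total burnt (originally-T cells now '.'): 25

Answer: 25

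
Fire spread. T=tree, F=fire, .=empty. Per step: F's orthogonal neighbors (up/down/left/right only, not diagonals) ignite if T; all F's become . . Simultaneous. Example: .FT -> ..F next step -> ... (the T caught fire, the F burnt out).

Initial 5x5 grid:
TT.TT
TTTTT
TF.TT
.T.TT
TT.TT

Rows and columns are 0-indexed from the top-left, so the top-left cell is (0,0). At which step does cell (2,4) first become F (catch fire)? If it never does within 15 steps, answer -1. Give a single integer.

Step 1: cell (2,4)='T' (+3 fires, +1 burnt)
Step 2: cell (2,4)='T' (+4 fires, +3 burnt)
Step 3: cell (2,4)='T' (+3 fires, +4 burnt)
Step 4: cell (2,4)='T' (+3 fires, +3 burnt)
Step 5: cell (2,4)='F' (+3 fires, +3 burnt)
  -> target ignites at step 5
Step 6: cell (2,4)='.' (+2 fires, +3 burnt)
Step 7: cell (2,4)='.' (+1 fires, +2 burnt)
Step 8: cell (2,4)='.' (+0 fires, +1 burnt)
  fire out at step 8

5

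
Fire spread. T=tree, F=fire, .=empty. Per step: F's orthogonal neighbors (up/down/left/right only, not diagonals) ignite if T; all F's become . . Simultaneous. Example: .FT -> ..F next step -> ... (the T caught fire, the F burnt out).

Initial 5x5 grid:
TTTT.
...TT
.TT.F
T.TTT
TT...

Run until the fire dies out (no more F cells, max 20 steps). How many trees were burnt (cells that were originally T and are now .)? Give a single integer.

Step 1: +2 fires, +1 burnt (F count now 2)
Step 2: +2 fires, +2 burnt (F count now 2)
Step 3: +2 fires, +2 burnt (F count now 2)
Step 4: +2 fires, +2 burnt (F count now 2)
Step 5: +2 fires, +2 burnt (F count now 2)
Step 6: +1 fires, +2 burnt (F count now 1)
Step 7: +0 fires, +1 burnt (F count now 0)
Fire out after step 7
Initially T: 14, now '.': 22
Total burnt (originally-T cells now '.'): 11

Answer: 11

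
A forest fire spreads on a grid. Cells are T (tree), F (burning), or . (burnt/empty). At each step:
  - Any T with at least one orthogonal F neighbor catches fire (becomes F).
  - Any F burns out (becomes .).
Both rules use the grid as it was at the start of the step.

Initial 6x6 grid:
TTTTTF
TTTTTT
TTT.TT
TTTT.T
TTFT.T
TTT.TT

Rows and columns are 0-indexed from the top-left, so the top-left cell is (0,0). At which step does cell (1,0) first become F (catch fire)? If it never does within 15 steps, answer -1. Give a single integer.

Step 1: cell (1,0)='T' (+6 fires, +2 burnt)
Step 2: cell (1,0)='T' (+8 fires, +6 burnt)
Step 3: cell (1,0)='T' (+8 fires, +8 burnt)
Step 4: cell (1,0)='T' (+4 fires, +8 burnt)
Step 5: cell (1,0)='F' (+3 fires, +4 burnt)
  -> target ignites at step 5
Step 6: cell (1,0)='.' (+1 fires, +3 burnt)
Step 7: cell (1,0)='.' (+0 fires, +1 burnt)
  fire out at step 7

5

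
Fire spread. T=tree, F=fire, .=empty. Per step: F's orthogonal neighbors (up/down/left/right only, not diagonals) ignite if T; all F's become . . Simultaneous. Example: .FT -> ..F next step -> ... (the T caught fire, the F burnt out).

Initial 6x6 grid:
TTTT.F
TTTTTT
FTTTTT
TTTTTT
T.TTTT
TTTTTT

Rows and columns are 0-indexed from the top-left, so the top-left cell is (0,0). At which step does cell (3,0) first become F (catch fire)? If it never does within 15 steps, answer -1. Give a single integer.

Step 1: cell (3,0)='F' (+4 fires, +2 burnt)
  -> target ignites at step 1
Step 2: cell (3,0)='.' (+7 fires, +4 burnt)
Step 3: cell (3,0)='.' (+8 fires, +7 burnt)
Step 4: cell (3,0)='.' (+7 fires, +8 burnt)
Step 5: cell (3,0)='.' (+4 fires, +7 burnt)
Step 6: cell (3,0)='.' (+2 fires, +4 burnt)
Step 7: cell (3,0)='.' (+0 fires, +2 burnt)
  fire out at step 7

1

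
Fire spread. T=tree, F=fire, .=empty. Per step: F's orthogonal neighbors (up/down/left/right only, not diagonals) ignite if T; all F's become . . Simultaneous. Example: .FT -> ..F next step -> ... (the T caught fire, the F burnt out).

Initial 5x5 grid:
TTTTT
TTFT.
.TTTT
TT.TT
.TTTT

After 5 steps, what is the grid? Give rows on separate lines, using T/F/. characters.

Step 1: 4 trees catch fire, 1 burn out
  TTFTT
  TF.F.
  .TFTT
  TT.TT
  .TTTT
Step 2: 5 trees catch fire, 4 burn out
  TF.FT
  F....
  .F.FT
  TT.TT
  .TTTT
Step 3: 5 trees catch fire, 5 burn out
  F...F
  .....
  ....F
  TF.FT
  .TTTT
Step 4: 4 trees catch fire, 5 burn out
  .....
  .....
  .....
  F...F
  .FTFT
Step 5: 2 trees catch fire, 4 burn out
  .....
  .....
  .....
  .....
  ..F.F

.....
.....
.....
.....
..F.F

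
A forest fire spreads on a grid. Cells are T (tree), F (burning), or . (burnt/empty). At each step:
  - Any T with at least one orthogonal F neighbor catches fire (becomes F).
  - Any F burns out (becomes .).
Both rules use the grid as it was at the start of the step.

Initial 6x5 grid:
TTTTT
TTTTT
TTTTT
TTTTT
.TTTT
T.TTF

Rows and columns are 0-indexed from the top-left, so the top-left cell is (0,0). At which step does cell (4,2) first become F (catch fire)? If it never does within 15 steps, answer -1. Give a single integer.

Step 1: cell (4,2)='T' (+2 fires, +1 burnt)
Step 2: cell (4,2)='T' (+3 fires, +2 burnt)
Step 3: cell (4,2)='F' (+3 fires, +3 burnt)
  -> target ignites at step 3
Step 4: cell (4,2)='.' (+4 fires, +3 burnt)
Step 5: cell (4,2)='.' (+4 fires, +4 burnt)
Step 6: cell (4,2)='.' (+4 fires, +4 burnt)
Step 7: cell (4,2)='.' (+3 fires, +4 burnt)
Step 8: cell (4,2)='.' (+2 fires, +3 burnt)
Step 9: cell (4,2)='.' (+1 fires, +2 burnt)
Step 10: cell (4,2)='.' (+0 fires, +1 burnt)
  fire out at step 10

3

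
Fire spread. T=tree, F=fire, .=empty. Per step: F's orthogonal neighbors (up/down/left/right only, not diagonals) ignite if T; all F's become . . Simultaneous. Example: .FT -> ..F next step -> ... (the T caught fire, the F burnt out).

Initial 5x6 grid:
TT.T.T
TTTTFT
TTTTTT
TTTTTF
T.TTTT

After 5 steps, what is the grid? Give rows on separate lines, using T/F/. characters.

Step 1: 6 trees catch fire, 2 burn out
  TT.T.T
  TTTF.F
  TTTTFF
  TTTTF.
  T.TTTF
Step 2: 6 trees catch fire, 6 burn out
  TT.F.F
  TTF...
  TTTF..
  TTTF..
  T.TTF.
Step 3: 4 trees catch fire, 6 burn out
  TT....
  TF....
  TTF...
  TTF...
  T.TF..
Step 4: 5 trees catch fire, 4 burn out
  TF....
  F.....
  TF....
  TF....
  T.F...
Step 5: 3 trees catch fire, 5 burn out
  F.....
  ......
  F.....
  F.....
  T.....

F.....
......
F.....
F.....
T.....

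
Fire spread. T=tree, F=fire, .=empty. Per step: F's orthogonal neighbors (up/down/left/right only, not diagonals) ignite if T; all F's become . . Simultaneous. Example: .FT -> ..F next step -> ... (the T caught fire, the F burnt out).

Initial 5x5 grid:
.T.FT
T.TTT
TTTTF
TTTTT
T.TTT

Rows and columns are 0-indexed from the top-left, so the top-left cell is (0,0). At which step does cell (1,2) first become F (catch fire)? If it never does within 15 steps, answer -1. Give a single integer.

Step 1: cell (1,2)='T' (+5 fires, +2 burnt)
Step 2: cell (1,2)='F' (+4 fires, +5 burnt)
  -> target ignites at step 2
Step 3: cell (1,2)='.' (+3 fires, +4 burnt)
Step 4: cell (1,2)='.' (+3 fires, +3 burnt)
Step 5: cell (1,2)='.' (+2 fires, +3 burnt)
Step 6: cell (1,2)='.' (+1 fires, +2 burnt)
Step 7: cell (1,2)='.' (+0 fires, +1 burnt)
  fire out at step 7

2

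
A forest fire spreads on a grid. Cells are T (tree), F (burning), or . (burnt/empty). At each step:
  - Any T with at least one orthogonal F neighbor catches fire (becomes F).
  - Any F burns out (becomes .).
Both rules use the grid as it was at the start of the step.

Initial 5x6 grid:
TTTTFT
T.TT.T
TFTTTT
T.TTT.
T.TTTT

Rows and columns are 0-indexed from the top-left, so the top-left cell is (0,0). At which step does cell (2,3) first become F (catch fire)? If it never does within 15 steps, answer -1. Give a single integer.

Step 1: cell (2,3)='T' (+4 fires, +2 burnt)
Step 2: cell (2,3)='F' (+8 fires, +4 burnt)
  -> target ignites at step 2
Step 3: cell (2,3)='.' (+7 fires, +8 burnt)
Step 4: cell (2,3)='.' (+2 fires, +7 burnt)
Step 5: cell (2,3)='.' (+1 fires, +2 burnt)
Step 6: cell (2,3)='.' (+1 fires, +1 burnt)
Step 7: cell (2,3)='.' (+0 fires, +1 burnt)
  fire out at step 7

2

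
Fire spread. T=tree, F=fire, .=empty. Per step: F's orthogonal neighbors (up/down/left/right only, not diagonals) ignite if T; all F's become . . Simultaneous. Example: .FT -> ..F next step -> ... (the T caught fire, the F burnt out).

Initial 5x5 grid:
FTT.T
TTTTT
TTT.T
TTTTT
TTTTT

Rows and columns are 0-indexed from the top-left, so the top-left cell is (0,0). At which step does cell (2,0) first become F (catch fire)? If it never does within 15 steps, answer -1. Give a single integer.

Step 1: cell (2,0)='T' (+2 fires, +1 burnt)
Step 2: cell (2,0)='F' (+3 fires, +2 burnt)
  -> target ignites at step 2
Step 3: cell (2,0)='.' (+3 fires, +3 burnt)
Step 4: cell (2,0)='.' (+4 fires, +3 burnt)
Step 5: cell (2,0)='.' (+3 fires, +4 burnt)
Step 6: cell (2,0)='.' (+4 fires, +3 burnt)
Step 7: cell (2,0)='.' (+2 fires, +4 burnt)
Step 8: cell (2,0)='.' (+1 fires, +2 burnt)
Step 9: cell (2,0)='.' (+0 fires, +1 burnt)
  fire out at step 9

2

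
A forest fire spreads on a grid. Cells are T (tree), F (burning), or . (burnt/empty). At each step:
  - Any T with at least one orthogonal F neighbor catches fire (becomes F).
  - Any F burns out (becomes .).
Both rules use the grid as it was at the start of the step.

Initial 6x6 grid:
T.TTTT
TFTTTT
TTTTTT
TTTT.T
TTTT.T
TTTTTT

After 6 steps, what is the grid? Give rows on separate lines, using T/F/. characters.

Step 1: 3 trees catch fire, 1 burn out
  T.TTTT
  F.FTTT
  TFTTTT
  TTTT.T
  TTTT.T
  TTTTTT
Step 2: 6 trees catch fire, 3 burn out
  F.FTTT
  ...FTT
  F.FTTT
  TFTT.T
  TTTT.T
  TTTTTT
Step 3: 6 trees catch fire, 6 burn out
  ...FTT
  ....FT
  ...FTT
  F.FT.T
  TFTT.T
  TTTTTT
Step 4: 7 trees catch fire, 6 burn out
  ....FT
  .....F
  ....FT
  ...F.T
  F.FT.T
  TFTTTT
Step 5: 5 trees catch fire, 7 burn out
  .....F
  ......
  .....F
  .....T
  ...F.T
  F.FTTT
Step 6: 2 trees catch fire, 5 burn out
  ......
  ......
  ......
  .....F
  .....T
  ...FTT

......
......
......
.....F
.....T
...FTT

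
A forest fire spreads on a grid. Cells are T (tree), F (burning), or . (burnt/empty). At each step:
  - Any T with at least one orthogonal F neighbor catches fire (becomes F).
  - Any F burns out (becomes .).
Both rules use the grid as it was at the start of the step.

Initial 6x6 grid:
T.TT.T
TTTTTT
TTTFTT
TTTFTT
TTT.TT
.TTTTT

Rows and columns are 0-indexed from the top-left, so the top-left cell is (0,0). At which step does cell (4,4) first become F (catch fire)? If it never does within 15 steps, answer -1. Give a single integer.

Step 1: cell (4,4)='T' (+5 fires, +2 burnt)
Step 2: cell (4,4)='F' (+9 fires, +5 burnt)
  -> target ignites at step 2
Step 3: cell (4,4)='.' (+9 fires, +9 burnt)
Step 4: cell (4,4)='.' (+6 fires, +9 burnt)
Step 5: cell (4,4)='.' (+1 fires, +6 burnt)
Step 6: cell (4,4)='.' (+0 fires, +1 burnt)
  fire out at step 6

2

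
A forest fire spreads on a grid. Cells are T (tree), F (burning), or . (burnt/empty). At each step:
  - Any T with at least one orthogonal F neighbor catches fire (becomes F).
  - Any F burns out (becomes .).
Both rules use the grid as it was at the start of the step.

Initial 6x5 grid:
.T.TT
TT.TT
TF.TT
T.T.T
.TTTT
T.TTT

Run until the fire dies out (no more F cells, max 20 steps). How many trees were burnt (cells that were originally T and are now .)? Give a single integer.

Step 1: +2 fires, +1 burnt (F count now 2)
Step 2: +3 fires, +2 burnt (F count now 3)
Step 3: +0 fires, +3 burnt (F count now 0)
Fire out after step 3
Initially T: 21, now '.': 14
Total burnt (originally-T cells now '.'): 5

Answer: 5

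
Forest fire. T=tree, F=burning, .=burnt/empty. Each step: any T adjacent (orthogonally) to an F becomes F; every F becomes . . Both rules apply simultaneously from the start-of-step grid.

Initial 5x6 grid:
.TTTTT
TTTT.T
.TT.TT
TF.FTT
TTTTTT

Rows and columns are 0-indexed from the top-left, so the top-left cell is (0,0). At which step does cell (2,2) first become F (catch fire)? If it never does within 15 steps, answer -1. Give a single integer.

Step 1: cell (2,2)='T' (+5 fires, +2 burnt)
Step 2: cell (2,2)='F' (+7 fires, +5 burnt)
  -> target ignites at step 2
Step 3: cell (2,2)='.' (+5 fires, +7 burnt)
Step 4: cell (2,2)='.' (+3 fires, +5 burnt)
Step 5: cell (2,2)='.' (+2 fires, +3 burnt)
Step 6: cell (2,2)='.' (+1 fires, +2 burnt)
Step 7: cell (2,2)='.' (+0 fires, +1 burnt)
  fire out at step 7

2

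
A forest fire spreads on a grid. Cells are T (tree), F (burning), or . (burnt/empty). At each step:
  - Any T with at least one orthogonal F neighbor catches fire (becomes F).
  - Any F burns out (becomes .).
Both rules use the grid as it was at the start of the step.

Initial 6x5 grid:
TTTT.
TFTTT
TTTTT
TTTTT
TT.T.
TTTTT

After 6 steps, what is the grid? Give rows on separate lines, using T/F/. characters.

Step 1: 4 trees catch fire, 1 burn out
  TFTT.
  F.FTT
  TFTTT
  TTTTT
  TT.T.
  TTTTT
Step 2: 6 trees catch fire, 4 burn out
  F.FT.
  ...FT
  F.FTT
  TFTTT
  TT.T.
  TTTTT
Step 3: 6 trees catch fire, 6 burn out
  ...F.
  ....F
  ...FT
  F.FTT
  TF.T.
  TTTTT
Step 4: 4 trees catch fire, 6 burn out
  .....
  .....
  ....F
  ...FT
  F..T.
  TFTTT
Step 5: 4 trees catch fire, 4 burn out
  .....
  .....
  .....
  ....F
  ...F.
  F.FTT
Step 6: 1 trees catch fire, 4 burn out
  .....
  .....
  .....
  .....
  .....
  ...FT

.....
.....
.....
.....
.....
...FT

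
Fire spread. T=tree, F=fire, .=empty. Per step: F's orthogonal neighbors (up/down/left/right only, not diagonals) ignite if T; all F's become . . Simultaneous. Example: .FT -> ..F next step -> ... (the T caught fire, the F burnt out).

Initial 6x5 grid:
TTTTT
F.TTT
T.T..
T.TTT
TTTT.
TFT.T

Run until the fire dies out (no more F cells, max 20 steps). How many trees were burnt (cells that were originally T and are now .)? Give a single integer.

Step 1: +5 fires, +2 burnt (F count now 5)
Step 2: +4 fires, +5 burnt (F count now 4)
Step 3: +3 fires, +4 burnt (F count now 3)
Step 4: +4 fires, +3 burnt (F count now 4)
Step 5: +3 fires, +4 burnt (F count now 3)
Step 6: +1 fires, +3 burnt (F count now 1)
Step 7: +0 fires, +1 burnt (F count now 0)
Fire out after step 7
Initially T: 21, now '.': 29
Total burnt (originally-T cells now '.'): 20

Answer: 20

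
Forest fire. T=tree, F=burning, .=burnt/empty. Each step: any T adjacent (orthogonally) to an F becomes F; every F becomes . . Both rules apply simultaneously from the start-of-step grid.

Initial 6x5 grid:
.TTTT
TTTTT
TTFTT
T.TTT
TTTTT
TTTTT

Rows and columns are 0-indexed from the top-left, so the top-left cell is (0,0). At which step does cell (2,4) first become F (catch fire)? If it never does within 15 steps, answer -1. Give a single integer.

Step 1: cell (2,4)='T' (+4 fires, +1 burnt)
Step 2: cell (2,4)='F' (+7 fires, +4 burnt)
  -> target ignites at step 2
Step 3: cell (2,4)='.' (+9 fires, +7 burnt)
Step 4: cell (2,4)='.' (+5 fires, +9 burnt)
Step 5: cell (2,4)='.' (+2 fires, +5 burnt)
Step 6: cell (2,4)='.' (+0 fires, +2 burnt)
  fire out at step 6

2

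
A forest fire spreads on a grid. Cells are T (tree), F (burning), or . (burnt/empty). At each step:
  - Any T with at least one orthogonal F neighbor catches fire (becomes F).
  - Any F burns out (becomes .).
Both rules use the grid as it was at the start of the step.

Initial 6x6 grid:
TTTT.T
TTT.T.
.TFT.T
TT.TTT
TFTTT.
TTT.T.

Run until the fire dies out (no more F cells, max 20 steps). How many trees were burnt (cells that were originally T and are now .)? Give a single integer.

Answer: 23

Derivation:
Step 1: +7 fires, +2 burnt (F count now 7)
Step 2: +7 fires, +7 burnt (F count now 7)
Step 3: +5 fires, +7 burnt (F count now 5)
Step 4: +3 fires, +5 burnt (F count now 3)
Step 5: +1 fires, +3 burnt (F count now 1)
Step 6: +0 fires, +1 burnt (F count now 0)
Fire out after step 6
Initially T: 25, now '.': 34
Total burnt (originally-T cells now '.'): 23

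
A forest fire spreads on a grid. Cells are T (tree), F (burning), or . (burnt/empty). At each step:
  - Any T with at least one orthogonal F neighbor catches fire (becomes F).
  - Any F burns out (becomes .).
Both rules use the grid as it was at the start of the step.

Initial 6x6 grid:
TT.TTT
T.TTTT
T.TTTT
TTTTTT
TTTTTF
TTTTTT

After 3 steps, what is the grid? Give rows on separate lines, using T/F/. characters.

Step 1: 3 trees catch fire, 1 burn out
  TT.TTT
  T.TTTT
  T.TTTT
  TTTTTF
  TTTTF.
  TTTTTF
Step 2: 4 trees catch fire, 3 burn out
  TT.TTT
  T.TTTT
  T.TTTF
  TTTTF.
  TTTF..
  TTTTF.
Step 3: 5 trees catch fire, 4 burn out
  TT.TTT
  T.TTTF
  T.TTF.
  TTTF..
  TTF...
  TTTF..

TT.TTT
T.TTTF
T.TTF.
TTTF..
TTF...
TTTF..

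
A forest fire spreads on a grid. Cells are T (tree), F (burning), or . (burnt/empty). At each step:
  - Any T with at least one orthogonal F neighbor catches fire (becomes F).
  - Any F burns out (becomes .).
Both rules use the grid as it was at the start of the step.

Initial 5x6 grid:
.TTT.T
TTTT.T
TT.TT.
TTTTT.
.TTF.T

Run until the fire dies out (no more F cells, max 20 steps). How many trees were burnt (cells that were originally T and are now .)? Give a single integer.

Step 1: +2 fires, +1 burnt (F count now 2)
Step 2: +4 fires, +2 burnt (F count now 4)
Step 3: +3 fires, +4 burnt (F count now 3)
Step 4: +4 fires, +3 burnt (F count now 4)
Step 5: +3 fires, +4 burnt (F count now 3)
Step 6: +2 fires, +3 burnt (F count now 2)
Step 7: +0 fires, +2 burnt (F count now 0)
Fire out after step 7
Initially T: 21, now '.': 27
Total burnt (originally-T cells now '.'): 18

Answer: 18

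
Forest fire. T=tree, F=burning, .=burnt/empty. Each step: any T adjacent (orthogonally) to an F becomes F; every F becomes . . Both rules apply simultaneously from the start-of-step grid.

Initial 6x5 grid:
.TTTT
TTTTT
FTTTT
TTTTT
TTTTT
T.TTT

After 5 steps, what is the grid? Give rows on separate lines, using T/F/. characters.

Step 1: 3 trees catch fire, 1 burn out
  .TTTT
  FTTTT
  .FTTT
  FTTTT
  TTTTT
  T.TTT
Step 2: 4 trees catch fire, 3 burn out
  .TTTT
  .FTTT
  ..FTT
  .FTTT
  FTTTT
  T.TTT
Step 3: 6 trees catch fire, 4 burn out
  .FTTT
  ..FTT
  ...FT
  ..FTT
  .FTTT
  F.TTT
Step 4: 5 trees catch fire, 6 burn out
  ..FTT
  ...FT
  ....F
  ...FT
  ..FTT
  ..TTT
Step 5: 5 trees catch fire, 5 burn out
  ...FT
  ....F
  .....
  ....F
  ...FT
  ..FTT

...FT
....F
.....
....F
...FT
..FTT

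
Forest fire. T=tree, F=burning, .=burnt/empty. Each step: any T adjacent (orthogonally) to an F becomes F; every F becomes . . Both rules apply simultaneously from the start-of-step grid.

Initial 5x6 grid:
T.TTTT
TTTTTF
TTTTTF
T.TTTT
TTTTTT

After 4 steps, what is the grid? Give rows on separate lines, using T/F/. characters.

Step 1: 4 trees catch fire, 2 burn out
  T.TTTF
  TTTTF.
  TTTTF.
  T.TTTF
  TTTTTT
Step 2: 5 trees catch fire, 4 burn out
  T.TTF.
  TTTF..
  TTTF..
  T.TTF.
  TTTTTF
Step 3: 5 trees catch fire, 5 burn out
  T.TF..
  TTF...
  TTF...
  T.TF..
  TTTTF.
Step 4: 5 trees catch fire, 5 burn out
  T.F...
  TF....
  TF....
  T.F...
  TTTF..

T.F...
TF....
TF....
T.F...
TTTF..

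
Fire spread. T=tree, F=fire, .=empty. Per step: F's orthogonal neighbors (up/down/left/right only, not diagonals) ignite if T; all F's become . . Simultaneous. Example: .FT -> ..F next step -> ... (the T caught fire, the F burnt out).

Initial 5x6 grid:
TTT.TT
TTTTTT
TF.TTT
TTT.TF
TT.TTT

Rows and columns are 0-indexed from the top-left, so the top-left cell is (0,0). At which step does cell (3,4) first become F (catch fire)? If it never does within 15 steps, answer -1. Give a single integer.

Step 1: cell (3,4)='F' (+6 fires, +2 burnt)
  -> target ignites at step 1
Step 2: cell (3,4)='.' (+9 fires, +6 burnt)
Step 3: cell (3,4)='.' (+8 fires, +9 burnt)
Step 4: cell (3,4)='.' (+1 fires, +8 burnt)
Step 5: cell (3,4)='.' (+0 fires, +1 burnt)
  fire out at step 5

1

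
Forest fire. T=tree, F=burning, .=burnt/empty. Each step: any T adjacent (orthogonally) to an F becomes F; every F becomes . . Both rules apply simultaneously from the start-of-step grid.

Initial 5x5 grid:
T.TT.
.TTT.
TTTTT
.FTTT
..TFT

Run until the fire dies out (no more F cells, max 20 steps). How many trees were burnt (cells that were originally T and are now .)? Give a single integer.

Answer: 15

Derivation:
Step 1: +5 fires, +2 burnt (F count now 5)
Step 2: +5 fires, +5 burnt (F count now 5)
Step 3: +3 fires, +5 burnt (F count now 3)
Step 4: +2 fires, +3 burnt (F count now 2)
Step 5: +0 fires, +2 burnt (F count now 0)
Fire out after step 5
Initially T: 16, now '.': 24
Total burnt (originally-T cells now '.'): 15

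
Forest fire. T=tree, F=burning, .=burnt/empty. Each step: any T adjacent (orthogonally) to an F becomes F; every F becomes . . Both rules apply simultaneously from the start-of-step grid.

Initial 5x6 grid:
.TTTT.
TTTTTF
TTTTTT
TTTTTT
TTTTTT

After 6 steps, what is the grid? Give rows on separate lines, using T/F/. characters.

Step 1: 2 trees catch fire, 1 burn out
  .TTTT.
  TTTTF.
  TTTTTF
  TTTTTT
  TTTTTT
Step 2: 4 trees catch fire, 2 burn out
  .TTTF.
  TTTF..
  TTTTF.
  TTTTTF
  TTTTTT
Step 3: 5 trees catch fire, 4 burn out
  .TTF..
  TTF...
  TTTF..
  TTTTF.
  TTTTTF
Step 4: 5 trees catch fire, 5 burn out
  .TF...
  TF....
  TTF...
  TTTF..
  TTTTF.
Step 5: 5 trees catch fire, 5 burn out
  .F....
  F.....
  TF....
  TTF...
  TTTF..
Step 6: 3 trees catch fire, 5 burn out
  ......
  ......
  F.....
  TF....
  TTF...

......
......
F.....
TF....
TTF...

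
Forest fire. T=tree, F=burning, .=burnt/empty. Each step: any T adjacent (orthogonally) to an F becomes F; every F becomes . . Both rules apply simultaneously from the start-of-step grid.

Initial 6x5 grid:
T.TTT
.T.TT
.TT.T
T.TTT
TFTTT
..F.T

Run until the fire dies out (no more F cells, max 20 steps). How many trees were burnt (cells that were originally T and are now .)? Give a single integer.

Answer: 18

Derivation:
Step 1: +2 fires, +2 burnt (F count now 2)
Step 2: +3 fires, +2 burnt (F count now 3)
Step 3: +3 fires, +3 burnt (F count now 3)
Step 4: +3 fires, +3 burnt (F count now 3)
Step 5: +2 fires, +3 burnt (F count now 2)
Step 6: +1 fires, +2 burnt (F count now 1)
Step 7: +2 fires, +1 burnt (F count now 2)
Step 8: +1 fires, +2 burnt (F count now 1)
Step 9: +1 fires, +1 burnt (F count now 1)
Step 10: +0 fires, +1 burnt (F count now 0)
Fire out after step 10
Initially T: 19, now '.': 29
Total burnt (originally-T cells now '.'): 18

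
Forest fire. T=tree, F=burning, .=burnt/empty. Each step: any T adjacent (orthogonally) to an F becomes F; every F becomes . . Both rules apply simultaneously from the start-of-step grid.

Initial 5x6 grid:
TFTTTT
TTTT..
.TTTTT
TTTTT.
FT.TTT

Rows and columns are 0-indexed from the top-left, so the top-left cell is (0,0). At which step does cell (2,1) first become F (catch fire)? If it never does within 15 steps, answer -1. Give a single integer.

Step 1: cell (2,1)='T' (+5 fires, +2 burnt)
Step 2: cell (2,1)='F' (+5 fires, +5 burnt)
  -> target ignites at step 2
Step 3: cell (2,1)='.' (+4 fires, +5 burnt)
Step 4: cell (2,1)='.' (+3 fires, +4 burnt)
Step 5: cell (2,1)='.' (+3 fires, +3 burnt)
Step 6: cell (2,1)='.' (+2 fires, +3 burnt)
Step 7: cell (2,1)='.' (+1 fires, +2 burnt)
Step 8: cell (2,1)='.' (+0 fires, +1 burnt)
  fire out at step 8

2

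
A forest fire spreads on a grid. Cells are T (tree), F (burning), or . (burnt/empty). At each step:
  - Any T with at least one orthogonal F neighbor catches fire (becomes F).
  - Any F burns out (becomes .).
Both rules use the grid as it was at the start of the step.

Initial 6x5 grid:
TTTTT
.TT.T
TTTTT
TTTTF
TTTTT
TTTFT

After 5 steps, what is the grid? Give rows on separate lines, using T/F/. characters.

Step 1: 6 trees catch fire, 2 burn out
  TTTTT
  .TT.T
  TTTTF
  TTTF.
  TTTFF
  TTF.F
Step 2: 5 trees catch fire, 6 burn out
  TTTTT
  .TT.F
  TTTF.
  TTF..
  TTF..
  TF...
Step 3: 5 trees catch fire, 5 burn out
  TTTTF
  .TT..
  TTF..
  TF...
  TF...
  F....
Step 4: 5 trees catch fire, 5 burn out
  TTTF.
  .TF..
  TF...
  F....
  F....
  .....
Step 5: 3 trees catch fire, 5 burn out
  TTF..
  .F...
  F....
  .....
  .....
  .....

TTF..
.F...
F....
.....
.....
.....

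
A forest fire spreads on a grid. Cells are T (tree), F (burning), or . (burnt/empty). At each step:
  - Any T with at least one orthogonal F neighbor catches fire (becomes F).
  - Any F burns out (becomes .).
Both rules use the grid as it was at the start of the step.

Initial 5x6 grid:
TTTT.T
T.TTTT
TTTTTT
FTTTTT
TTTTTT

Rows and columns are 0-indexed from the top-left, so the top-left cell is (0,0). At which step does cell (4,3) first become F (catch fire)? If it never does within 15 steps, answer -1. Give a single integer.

Step 1: cell (4,3)='T' (+3 fires, +1 burnt)
Step 2: cell (4,3)='T' (+4 fires, +3 burnt)
Step 3: cell (4,3)='T' (+4 fires, +4 burnt)
Step 4: cell (4,3)='F' (+5 fires, +4 burnt)
  -> target ignites at step 4
Step 5: cell (4,3)='.' (+5 fires, +5 burnt)
Step 6: cell (4,3)='.' (+4 fires, +5 burnt)
Step 7: cell (4,3)='.' (+1 fires, +4 burnt)
Step 8: cell (4,3)='.' (+1 fires, +1 burnt)
Step 9: cell (4,3)='.' (+0 fires, +1 burnt)
  fire out at step 9

4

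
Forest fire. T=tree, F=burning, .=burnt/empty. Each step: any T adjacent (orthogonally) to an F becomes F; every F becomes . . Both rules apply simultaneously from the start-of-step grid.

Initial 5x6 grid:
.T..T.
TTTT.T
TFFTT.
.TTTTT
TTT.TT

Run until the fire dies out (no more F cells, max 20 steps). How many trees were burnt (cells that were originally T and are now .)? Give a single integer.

Step 1: +6 fires, +2 burnt (F count now 6)
Step 2: +7 fires, +6 burnt (F count now 7)
Step 3: +2 fires, +7 burnt (F count now 2)
Step 4: +2 fires, +2 burnt (F count now 2)
Step 5: +1 fires, +2 burnt (F count now 1)
Step 6: +0 fires, +1 burnt (F count now 0)
Fire out after step 6
Initially T: 20, now '.': 28
Total burnt (originally-T cells now '.'): 18

Answer: 18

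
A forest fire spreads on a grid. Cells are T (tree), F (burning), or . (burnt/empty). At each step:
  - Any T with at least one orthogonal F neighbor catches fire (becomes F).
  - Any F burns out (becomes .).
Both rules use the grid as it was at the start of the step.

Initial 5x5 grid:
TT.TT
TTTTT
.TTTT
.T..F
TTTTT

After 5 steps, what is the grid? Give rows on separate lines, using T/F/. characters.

Step 1: 2 trees catch fire, 1 burn out
  TT.TT
  TTTTT
  .TTTF
  .T...
  TTTTF
Step 2: 3 trees catch fire, 2 burn out
  TT.TT
  TTTTF
  .TTF.
  .T...
  TTTF.
Step 3: 4 trees catch fire, 3 burn out
  TT.TF
  TTTF.
  .TF..
  .T...
  TTF..
Step 4: 4 trees catch fire, 4 burn out
  TT.F.
  TTF..
  .F...
  .T...
  TF...
Step 5: 3 trees catch fire, 4 burn out
  TT...
  TF...
  .....
  .F...
  F....

TT...
TF...
.....
.F...
F....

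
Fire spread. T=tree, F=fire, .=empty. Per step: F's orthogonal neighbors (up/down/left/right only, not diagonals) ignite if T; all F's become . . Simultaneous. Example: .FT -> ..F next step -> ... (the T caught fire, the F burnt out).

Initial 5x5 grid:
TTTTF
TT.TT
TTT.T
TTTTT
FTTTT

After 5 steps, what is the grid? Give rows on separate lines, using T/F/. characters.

Step 1: 4 trees catch fire, 2 burn out
  TTTF.
  TT.TF
  TTT.T
  FTTTT
  .FTTT
Step 2: 6 trees catch fire, 4 burn out
  TTF..
  TT.F.
  FTT.F
  .FTTT
  ..FTT
Step 3: 6 trees catch fire, 6 burn out
  TF...
  FT...
  .FT..
  ..FTF
  ...FT
Step 4: 5 trees catch fire, 6 burn out
  F....
  .F...
  ..F..
  ...F.
  ....F
Step 5: 0 trees catch fire, 5 burn out
  .....
  .....
  .....
  .....
  .....

.....
.....
.....
.....
.....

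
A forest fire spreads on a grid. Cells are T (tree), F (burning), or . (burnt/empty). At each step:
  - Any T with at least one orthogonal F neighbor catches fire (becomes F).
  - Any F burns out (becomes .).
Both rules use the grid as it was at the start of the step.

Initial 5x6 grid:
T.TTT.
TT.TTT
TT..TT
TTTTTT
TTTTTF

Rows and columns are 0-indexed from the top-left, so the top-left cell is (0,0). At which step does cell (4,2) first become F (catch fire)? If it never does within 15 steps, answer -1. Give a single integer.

Step 1: cell (4,2)='T' (+2 fires, +1 burnt)
Step 2: cell (4,2)='T' (+3 fires, +2 burnt)
Step 3: cell (4,2)='F' (+4 fires, +3 burnt)
  -> target ignites at step 3
Step 4: cell (4,2)='.' (+3 fires, +4 burnt)
Step 5: cell (4,2)='.' (+4 fires, +3 burnt)
Step 6: cell (4,2)='.' (+3 fires, +4 burnt)
Step 7: cell (4,2)='.' (+3 fires, +3 burnt)
Step 8: cell (4,2)='.' (+1 fires, +3 burnt)
Step 9: cell (4,2)='.' (+1 fires, +1 burnt)
Step 10: cell (4,2)='.' (+0 fires, +1 burnt)
  fire out at step 10

3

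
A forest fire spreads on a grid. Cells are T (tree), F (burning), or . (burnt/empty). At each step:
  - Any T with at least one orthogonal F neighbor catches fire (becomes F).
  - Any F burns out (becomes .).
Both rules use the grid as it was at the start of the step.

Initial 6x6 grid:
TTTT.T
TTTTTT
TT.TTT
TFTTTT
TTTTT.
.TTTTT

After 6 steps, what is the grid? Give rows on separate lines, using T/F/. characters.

Step 1: 4 trees catch fire, 1 burn out
  TTTT.T
  TTTTTT
  TF.TTT
  F.FTTT
  TFTTT.
  .TTTTT
Step 2: 6 trees catch fire, 4 burn out
  TTTT.T
  TFTTTT
  F..TTT
  ...FTT
  F.FTT.
  .FTTTT
Step 3: 7 trees catch fire, 6 burn out
  TFTT.T
  F.FTTT
  ...FTT
  ....FT
  ...FT.
  ..FTTT
Step 4: 7 trees catch fire, 7 burn out
  F.FT.T
  ...FTT
  ....FT
  .....F
  ....F.
  ...FTT
Step 5: 4 trees catch fire, 7 burn out
  ...F.T
  ....FT
  .....F
  ......
  ......
  ....FT
Step 6: 2 trees catch fire, 4 burn out
  .....T
  .....F
  ......
  ......
  ......
  .....F

.....T
.....F
......
......
......
.....F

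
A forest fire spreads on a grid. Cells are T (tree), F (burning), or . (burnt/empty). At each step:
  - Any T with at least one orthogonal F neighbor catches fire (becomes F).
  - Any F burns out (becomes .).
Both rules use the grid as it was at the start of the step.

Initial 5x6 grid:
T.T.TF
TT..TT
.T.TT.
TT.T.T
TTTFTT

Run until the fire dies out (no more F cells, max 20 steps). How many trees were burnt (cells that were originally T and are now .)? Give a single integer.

Step 1: +5 fires, +2 burnt (F count now 5)
Step 2: +4 fires, +5 burnt (F count now 4)
Step 3: +4 fires, +4 burnt (F count now 4)
Step 4: +2 fires, +4 burnt (F count now 2)
Step 5: +1 fires, +2 burnt (F count now 1)
Step 6: +1 fires, +1 burnt (F count now 1)
Step 7: +1 fires, +1 burnt (F count now 1)
Step 8: +0 fires, +1 burnt (F count now 0)
Fire out after step 8
Initially T: 19, now '.': 29
Total burnt (originally-T cells now '.'): 18

Answer: 18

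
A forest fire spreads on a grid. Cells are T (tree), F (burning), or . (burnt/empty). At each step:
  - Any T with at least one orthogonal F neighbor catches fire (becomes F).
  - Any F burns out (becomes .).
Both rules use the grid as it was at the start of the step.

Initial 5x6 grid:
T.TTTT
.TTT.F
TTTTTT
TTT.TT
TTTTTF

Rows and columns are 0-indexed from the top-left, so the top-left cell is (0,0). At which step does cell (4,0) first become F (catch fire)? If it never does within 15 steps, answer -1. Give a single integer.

Step 1: cell (4,0)='T' (+4 fires, +2 burnt)
Step 2: cell (4,0)='T' (+4 fires, +4 burnt)
Step 3: cell (4,0)='T' (+3 fires, +4 burnt)
Step 4: cell (4,0)='T' (+5 fires, +3 burnt)
Step 5: cell (4,0)='F' (+4 fires, +5 burnt)
  -> target ignites at step 5
Step 6: cell (4,0)='.' (+3 fires, +4 burnt)
Step 7: cell (4,0)='.' (+0 fires, +3 burnt)
  fire out at step 7

5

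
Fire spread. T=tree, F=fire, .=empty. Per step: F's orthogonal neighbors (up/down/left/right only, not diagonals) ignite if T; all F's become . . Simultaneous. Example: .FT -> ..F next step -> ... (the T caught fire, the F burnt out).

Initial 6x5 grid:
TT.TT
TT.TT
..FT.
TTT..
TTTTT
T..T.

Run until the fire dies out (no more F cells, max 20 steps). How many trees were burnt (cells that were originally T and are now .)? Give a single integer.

Answer: 15

Derivation:
Step 1: +2 fires, +1 burnt (F count now 2)
Step 2: +3 fires, +2 burnt (F count now 3)
Step 3: +5 fires, +3 burnt (F count now 5)
Step 4: +4 fires, +5 burnt (F count now 4)
Step 5: +1 fires, +4 burnt (F count now 1)
Step 6: +0 fires, +1 burnt (F count now 0)
Fire out after step 6
Initially T: 19, now '.': 26
Total burnt (originally-T cells now '.'): 15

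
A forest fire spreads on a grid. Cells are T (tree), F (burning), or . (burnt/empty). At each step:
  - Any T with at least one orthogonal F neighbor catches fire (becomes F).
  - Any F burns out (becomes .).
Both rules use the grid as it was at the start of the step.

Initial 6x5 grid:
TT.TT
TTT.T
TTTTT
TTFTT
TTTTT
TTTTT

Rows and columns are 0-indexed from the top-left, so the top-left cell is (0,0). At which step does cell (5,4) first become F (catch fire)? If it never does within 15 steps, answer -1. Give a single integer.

Step 1: cell (5,4)='T' (+4 fires, +1 burnt)
Step 2: cell (5,4)='T' (+8 fires, +4 burnt)
Step 3: cell (5,4)='T' (+7 fires, +8 burnt)
Step 4: cell (5,4)='F' (+5 fires, +7 burnt)
  -> target ignites at step 4
Step 5: cell (5,4)='.' (+2 fires, +5 burnt)
Step 6: cell (5,4)='.' (+1 fires, +2 burnt)
Step 7: cell (5,4)='.' (+0 fires, +1 burnt)
  fire out at step 7

4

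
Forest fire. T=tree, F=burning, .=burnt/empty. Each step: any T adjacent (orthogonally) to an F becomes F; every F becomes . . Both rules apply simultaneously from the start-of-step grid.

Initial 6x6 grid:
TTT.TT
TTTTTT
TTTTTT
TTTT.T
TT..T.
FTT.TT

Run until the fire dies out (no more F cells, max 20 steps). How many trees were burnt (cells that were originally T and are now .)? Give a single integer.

Answer: 26

Derivation:
Step 1: +2 fires, +1 burnt (F count now 2)
Step 2: +3 fires, +2 burnt (F count now 3)
Step 3: +2 fires, +3 burnt (F count now 2)
Step 4: +3 fires, +2 burnt (F count now 3)
Step 5: +4 fires, +3 burnt (F count now 4)
Step 6: +3 fires, +4 burnt (F count now 3)
Step 7: +3 fires, +3 burnt (F count now 3)
Step 8: +2 fires, +3 burnt (F count now 2)
Step 9: +3 fires, +2 burnt (F count now 3)
Step 10: +1 fires, +3 burnt (F count now 1)
Step 11: +0 fires, +1 burnt (F count now 0)
Fire out after step 11
Initially T: 29, now '.': 33
Total burnt (originally-T cells now '.'): 26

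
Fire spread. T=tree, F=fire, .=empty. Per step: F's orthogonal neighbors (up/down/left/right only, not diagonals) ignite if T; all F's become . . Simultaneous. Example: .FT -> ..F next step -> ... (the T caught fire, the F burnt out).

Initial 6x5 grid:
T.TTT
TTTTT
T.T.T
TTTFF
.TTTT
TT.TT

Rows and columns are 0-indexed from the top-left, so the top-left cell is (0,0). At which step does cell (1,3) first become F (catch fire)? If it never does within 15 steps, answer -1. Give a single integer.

Step 1: cell (1,3)='T' (+4 fires, +2 burnt)
Step 2: cell (1,3)='T' (+6 fires, +4 burnt)
Step 3: cell (1,3)='F' (+5 fires, +6 burnt)
  -> target ignites at step 3
Step 4: cell (1,3)='.' (+5 fires, +5 burnt)
Step 5: cell (1,3)='.' (+2 fires, +5 burnt)
Step 6: cell (1,3)='.' (+1 fires, +2 burnt)
Step 7: cell (1,3)='.' (+0 fires, +1 burnt)
  fire out at step 7

3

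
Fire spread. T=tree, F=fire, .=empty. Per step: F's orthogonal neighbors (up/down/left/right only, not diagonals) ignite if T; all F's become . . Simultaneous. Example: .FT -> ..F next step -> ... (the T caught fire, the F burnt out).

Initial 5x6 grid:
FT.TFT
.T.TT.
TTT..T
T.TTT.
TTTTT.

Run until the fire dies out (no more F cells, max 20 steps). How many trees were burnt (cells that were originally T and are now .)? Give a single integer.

Answer: 18

Derivation:
Step 1: +4 fires, +2 burnt (F count now 4)
Step 2: +2 fires, +4 burnt (F count now 2)
Step 3: +1 fires, +2 burnt (F count now 1)
Step 4: +2 fires, +1 burnt (F count now 2)
Step 5: +2 fires, +2 burnt (F count now 2)
Step 6: +3 fires, +2 burnt (F count now 3)
Step 7: +3 fires, +3 burnt (F count now 3)
Step 8: +1 fires, +3 burnt (F count now 1)
Step 9: +0 fires, +1 burnt (F count now 0)
Fire out after step 9
Initially T: 19, now '.': 29
Total burnt (originally-T cells now '.'): 18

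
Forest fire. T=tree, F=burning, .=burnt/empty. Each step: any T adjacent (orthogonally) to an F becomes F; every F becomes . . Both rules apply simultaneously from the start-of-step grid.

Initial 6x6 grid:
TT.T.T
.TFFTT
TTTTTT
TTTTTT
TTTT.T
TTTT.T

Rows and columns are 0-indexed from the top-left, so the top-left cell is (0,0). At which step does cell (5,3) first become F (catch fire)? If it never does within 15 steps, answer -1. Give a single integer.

Step 1: cell (5,3)='T' (+5 fires, +2 burnt)
Step 2: cell (5,3)='T' (+6 fires, +5 burnt)
Step 3: cell (5,3)='T' (+8 fires, +6 burnt)
Step 4: cell (5,3)='F' (+5 fires, +8 burnt)
  -> target ignites at step 4
Step 5: cell (5,3)='.' (+3 fires, +5 burnt)
Step 6: cell (5,3)='.' (+2 fires, +3 burnt)
Step 7: cell (5,3)='.' (+0 fires, +2 burnt)
  fire out at step 7

4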